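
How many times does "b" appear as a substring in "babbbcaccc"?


Searching for "b" in "babbbcaccc"
Scanning each position:
  Position 0: "b" => MATCH
  Position 1: "a" => no
  Position 2: "b" => MATCH
  Position 3: "b" => MATCH
  Position 4: "b" => MATCH
  Position 5: "c" => no
  Position 6: "a" => no
  Position 7: "c" => no
  Position 8: "c" => no
  Position 9: "c" => no
Total occurrences: 4

4


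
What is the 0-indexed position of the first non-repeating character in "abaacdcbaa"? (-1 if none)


Input: abaacdcbaa
Character frequencies:
  'a': 5
  'b': 2
  'c': 2
  'd': 1
Scanning left to right for freq == 1:
  Position 0 ('a'): freq=5, skip
  Position 1 ('b'): freq=2, skip
  Position 2 ('a'): freq=5, skip
  Position 3 ('a'): freq=5, skip
  Position 4 ('c'): freq=2, skip
  Position 5 ('d'): unique! => answer = 5

5


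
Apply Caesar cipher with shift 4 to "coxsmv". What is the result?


Caesar cipher: shift "coxsmv" by 4
  'c' (pos 2) + 4 = pos 6 = 'g'
  'o' (pos 14) + 4 = pos 18 = 's'
  'x' (pos 23) + 4 = pos 1 = 'b'
  's' (pos 18) + 4 = pos 22 = 'w'
  'm' (pos 12) + 4 = pos 16 = 'q'
  'v' (pos 21) + 4 = pos 25 = 'z'
Result: gsbwqz

gsbwqz


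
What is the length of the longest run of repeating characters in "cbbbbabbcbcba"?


Input: "cbbbbabbcbcba"
Scanning for longest run:
  Position 1 ('b'): new char, reset run to 1
  Position 2 ('b'): continues run of 'b', length=2
  Position 3 ('b'): continues run of 'b', length=3
  Position 4 ('b'): continues run of 'b', length=4
  Position 5 ('a'): new char, reset run to 1
  Position 6 ('b'): new char, reset run to 1
  Position 7 ('b'): continues run of 'b', length=2
  Position 8 ('c'): new char, reset run to 1
  Position 9 ('b'): new char, reset run to 1
  Position 10 ('c'): new char, reset run to 1
  Position 11 ('b'): new char, reset run to 1
  Position 12 ('a'): new char, reset run to 1
Longest run: 'b' with length 4

4


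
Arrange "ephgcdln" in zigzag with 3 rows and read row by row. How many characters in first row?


Zigzag "ephgcdln" into 3 rows:
Placing characters:
  'e' => row 0
  'p' => row 1
  'h' => row 2
  'g' => row 1
  'c' => row 0
  'd' => row 1
  'l' => row 2
  'n' => row 1
Rows:
  Row 0: "ec"
  Row 1: "pgdn"
  Row 2: "hl"
First row length: 2

2


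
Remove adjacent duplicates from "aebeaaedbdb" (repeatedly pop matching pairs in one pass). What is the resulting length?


Input: aebeaaedbdb
Stack-based adjacent duplicate removal:
  Read 'a': push. Stack: a
  Read 'e': push. Stack: ae
  Read 'b': push. Stack: aeb
  Read 'e': push. Stack: aebe
  Read 'a': push. Stack: aebea
  Read 'a': matches stack top 'a' => pop. Stack: aebe
  Read 'e': matches stack top 'e' => pop. Stack: aeb
  Read 'd': push. Stack: aebd
  Read 'b': push. Stack: aebdb
  Read 'd': push. Stack: aebdbd
  Read 'b': push. Stack: aebdbdb
Final stack: "aebdbdb" (length 7)

7


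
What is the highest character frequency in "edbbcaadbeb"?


Input: edbbcaadbeb
Character counts:
  'a': 2
  'b': 4
  'c': 1
  'd': 2
  'e': 2
Maximum frequency: 4

4


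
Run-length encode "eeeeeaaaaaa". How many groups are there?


Input: eeeeeaaaaaa
Scanning for consecutive runs:
  Group 1: 'e' x 5 (positions 0-4)
  Group 2: 'a' x 6 (positions 5-10)
Total groups: 2

2


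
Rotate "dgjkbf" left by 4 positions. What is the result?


Input: "dgjkbf", rotate left by 4
First 4 characters: "dgjk"
Remaining characters: "bf"
Concatenate remaining + first: "bf" + "dgjk" = "bfdgjk"

bfdgjk


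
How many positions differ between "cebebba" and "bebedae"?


Comparing "cebebba" and "bebedae" position by position:
  Position 0: 'c' vs 'b' => DIFFER
  Position 1: 'e' vs 'e' => same
  Position 2: 'b' vs 'b' => same
  Position 3: 'e' vs 'e' => same
  Position 4: 'b' vs 'd' => DIFFER
  Position 5: 'b' vs 'a' => DIFFER
  Position 6: 'a' vs 'e' => DIFFER
Positions that differ: 4

4


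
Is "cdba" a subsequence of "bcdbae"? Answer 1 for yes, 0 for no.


Check if "cdba" is a subsequence of "bcdbae"
Greedy scan:
  Position 0 ('b'): no match needed
  Position 1 ('c'): matches sub[0] = 'c'
  Position 2 ('d'): matches sub[1] = 'd'
  Position 3 ('b'): matches sub[2] = 'b'
  Position 4 ('a'): matches sub[3] = 'a'
  Position 5 ('e'): no match needed
All 4 characters matched => is a subsequence

1


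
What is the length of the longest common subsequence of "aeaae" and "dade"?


LCS of "aeaae" and "dade"
DP table:
           d    a    d    e
      0    0    0    0    0
  a   0    0    1    1    1
  e   0    0    1    1    2
  a   0    0    1    1    2
  a   0    0    1    1    2
  e   0    0    1    1    2
LCS length = dp[5][4] = 2

2


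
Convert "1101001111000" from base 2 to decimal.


Input: "1101001111000" in base 2
Positional expansion:
  Digit '1' (value 1) x 2^12 = 4096
  Digit '1' (value 1) x 2^11 = 2048
  Digit '0' (value 0) x 2^10 = 0
  Digit '1' (value 1) x 2^9 = 512
  Digit '0' (value 0) x 2^8 = 0
  Digit '0' (value 0) x 2^7 = 0
  Digit '1' (value 1) x 2^6 = 64
  Digit '1' (value 1) x 2^5 = 32
  Digit '1' (value 1) x 2^4 = 16
  Digit '1' (value 1) x 2^3 = 8
  Digit '0' (value 0) x 2^2 = 0
  Digit '0' (value 0) x 2^1 = 0
  Digit '0' (value 0) x 2^0 = 0
Sum = 6776

6776


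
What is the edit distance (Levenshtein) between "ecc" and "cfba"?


Computing edit distance: "ecc" -> "cfba"
DP table:
           c    f    b    a
      0    1    2    3    4
  e   1    1    2    3    4
  c   2    1    2    3    4
  c   3    2    2    3    4
Edit distance = dp[3][4] = 4

4


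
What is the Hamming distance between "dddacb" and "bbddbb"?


Comparing "dddacb" and "bbddbb" position by position:
  Position 0: 'd' vs 'b' => differ
  Position 1: 'd' vs 'b' => differ
  Position 2: 'd' vs 'd' => same
  Position 3: 'a' vs 'd' => differ
  Position 4: 'c' vs 'b' => differ
  Position 5: 'b' vs 'b' => same
Total differences (Hamming distance): 4

4


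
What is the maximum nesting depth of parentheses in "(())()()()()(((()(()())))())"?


Input: "(())()()()()(((()(()())))())"
Tracking depth:
  Position 0 '(': depth becomes 1
  Position 1 '(': depth becomes 2
  Position 2 ')': depth becomes 1
  Position 3 ')': depth becomes 0
  Position 4 '(': depth becomes 1
  Position 5 ')': depth becomes 0
  Position 6 '(': depth becomes 1
  Position 7 ')': depth becomes 0
  Position 8 '(': depth becomes 1
  Position 9 ')': depth becomes 0
  Position 10 '(': depth becomes 1
  Position 11 ')': depth becomes 0
  Position 12 '(': depth becomes 1
  Position 13 '(': depth becomes 2
  Position 14 '(': depth becomes 3
  Position 15 '(': depth becomes 4
  Position 16 ')': depth becomes 3
  Position 17 '(': depth becomes 4
  Position 18 '(': depth becomes 5
  Position 19 ')': depth becomes 4
  Position 20 '(': depth becomes 5
  Position 21 ')': depth becomes 4
  Position 22 ')': depth becomes 3
  Position 23 ')': depth becomes 2
  Position 24 ')': depth becomes 1
  Position 25 '(': depth becomes 2
  Position 26 ')': depth becomes 1
  Position 27 ')': depth becomes 0
Maximum depth reached: 5

5


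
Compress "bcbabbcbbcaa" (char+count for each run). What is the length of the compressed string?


Input: bcbabbcbbcaa
Runs:
  'b' x 1 => "b1"
  'c' x 1 => "c1"
  'b' x 1 => "b1"
  'a' x 1 => "a1"
  'b' x 2 => "b2"
  'c' x 1 => "c1"
  'b' x 2 => "b2"
  'c' x 1 => "c1"
  'a' x 2 => "a2"
Compressed: "b1c1b1a1b2c1b2c1a2"
Compressed length: 18

18


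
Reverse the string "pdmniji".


Input: pdmniji
Reading characters right to left:
  Position 6: 'i'
  Position 5: 'j'
  Position 4: 'i'
  Position 3: 'n'
  Position 2: 'm'
  Position 1: 'd'
  Position 0: 'p'
Reversed: ijinmdp

ijinmdp


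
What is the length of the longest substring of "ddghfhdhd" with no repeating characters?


Input: "ddghfhdhd"
Sliding window (track last position of each char):
  Position 0 ('d'): window [0,0] length 1 -- new best
  Position 1 ('d'): repeat (last at 0), move window start to 1
  Position 1 ('d'): window [1,1] length 1
  Position 2 ('g'): window [1,2] length 2 -- new best
  Position 3 ('h'): window [1,3] length 3 -- new best
  Position 4 ('f'): window [1,4] length 4 -- new best
  Position 5 ('h'): repeat (last at 3), move window start to 4
  Position 5 ('h'): window [4,5] length 2
  Position 6 ('d'): window [4,6] length 3
  Position 7 ('h'): repeat (last at 5), move window start to 6
  Position 7 ('h'): window [6,7] length 2
  Position 8 ('d'): repeat (last at 6), move window start to 7
  Position 8 ('d'): window [7,8] length 2
Longest substring with no repeats: "dghf" with length 4

4


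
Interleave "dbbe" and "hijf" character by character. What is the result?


Interleaving "dbbe" and "hijf":
  Position 0: 'd' from first, 'h' from second => "dh"
  Position 1: 'b' from first, 'i' from second => "bi"
  Position 2: 'b' from first, 'j' from second => "bj"
  Position 3: 'e' from first, 'f' from second => "ef"
Result: dhbibjef

dhbibjef


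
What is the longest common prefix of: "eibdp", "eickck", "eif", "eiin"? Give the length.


Words: eibdp, eickck, eif, eiin
  Position 0: all 'e' => match
  Position 1: all 'i' => match
  Position 2: ('b', 'c', 'f', 'i') => mismatch, stop
LCP = "ei" (length 2)

2


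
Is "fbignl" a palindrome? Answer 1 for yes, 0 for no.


Input: fbignl
Reversed: lngibf
  Compare pos 0 ('f') with pos 5 ('l'): MISMATCH
  Compare pos 1 ('b') with pos 4 ('n'): MISMATCH
  Compare pos 2 ('i') with pos 3 ('g'): MISMATCH
Result: not a palindrome

0


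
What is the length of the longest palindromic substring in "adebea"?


Input: "adebea"
Checking substrings for palindromes:
  [2:5] "ebe" (len 3) => palindrome
Longest palindromic substring: "ebe" with length 3

3


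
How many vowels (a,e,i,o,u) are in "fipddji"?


Input: fipddji
Checking each character:
  'f' at position 0: consonant
  'i' at position 1: vowel (running total: 1)
  'p' at position 2: consonant
  'd' at position 3: consonant
  'd' at position 4: consonant
  'j' at position 5: consonant
  'i' at position 6: vowel (running total: 2)
Total vowels: 2

2


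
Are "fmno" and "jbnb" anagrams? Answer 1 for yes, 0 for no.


Strings: "fmno", "jbnb"
Sorted first:  fmno
Sorted second: bbjn
Differ at position 0: 'f' vs 'b' => not anagrams

0


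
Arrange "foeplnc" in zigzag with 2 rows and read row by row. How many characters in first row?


Zigzag "foeplnc" into 2 rows:
Placing characters:
  'f' => row 0
  'o' => row 1
  'e' => row 0
  'p' => row 1
  'l' => row 0
  'n' => row 1
  'c' => row 0
Rows:
  Row 0: "felc"
  Row 1: "opn"
First row length: 4

4


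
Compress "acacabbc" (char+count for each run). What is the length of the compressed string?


Input: acacabbc
Runs:
  'a' x 1 => "a1"
  'c' x 1 => "c1"
  'a' x 1 => "a1"
  'c' x 1 => "c1"
  'a' x 1 => "a1"
  'b' x 2 => "b2"
  'c' x 1 => "c1"
Compressed: "a1c1a1c1a1b2c1"
Compressed length: 14

14


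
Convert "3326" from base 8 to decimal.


Input: "3326" in base 8
Positional expansion:
  Digit '3' (value 3) x 8^3 = 1536
  Digit '3' (value 3) x 8^2 = 192
  Digit '2' (value 2) x 8^1 = 16
  Digit '6' (value 6) x 8^0 = 6
Sum = 1750

1750


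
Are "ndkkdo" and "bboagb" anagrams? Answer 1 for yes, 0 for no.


Strings: "ndkkdo", "bboagb"
Sorted first:  ddkkno
Sorted second: abbbgo
Differ at position 0: 'd' vs 'a' => not anagrams

0


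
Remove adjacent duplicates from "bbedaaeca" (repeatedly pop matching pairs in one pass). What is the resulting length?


Input: bbedaaeca
Stack-based adjacent duplicate removal:
  Read 'b': push. Stack: b
  Read 'b': matches stack top 'b' => pop. Stack: (empty)
  Read 'e': push. Stack: e
  Read 'd': push. Stack: ed
  Read 'a': push. Stack: eda
  Read 'a': matches stack top 'a' => pop. Stack: ed
  Read 'e': push. Stack: ede
  Read 'c': push. Stack: edec
  Read 'a': push. Stack: edeca
Final stack: "edeca" (length 5)

5


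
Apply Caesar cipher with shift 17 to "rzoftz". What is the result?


Caesar cipher: shift "rzoftz" by 17
  'r' (pos 17) + 17 = pos 8 = 'i'
  'z' (pos 25) + 17 = pos 16 = 'q'
  'o' (pos 14) + 17 = pos 5 = 'f'
  'f' (pos 5) + 17 = pos 22 = 'w'
  't' (pos 19) + 17 = pos 10 = 'k'
  'z' (pos 25) + 17 = pos 16 = 'q'
Result: iqfwkq

iqfwkq


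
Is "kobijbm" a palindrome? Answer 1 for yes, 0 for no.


Input: kobijbm
Reversed: mbjibok
  Compare pos 0 ('k') with pos 6 ('m'): MISMATCH
  Compare pos 1 ('o') with pos 5 ('b'): MISMATCH
  Compare pos 2 ('b') with pos 4 ('j'): MISMATCH
Result: not a palindrome

0


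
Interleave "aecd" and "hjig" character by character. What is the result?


Interleaving "aecd" and "hjig":
  Position 0: 'a' from first, 'h' from second => "ah"
  Position 1: 'e' from first, 'j' from second => "ej"
  Position 2: 'c' from first, 'i' from second => "ci"
  Position 3: 'd' from first, 'g' from second => "dg"
Result: ahejcidg

ahejcidg


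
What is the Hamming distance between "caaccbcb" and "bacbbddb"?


Comparing "caaccbcb" and "bacbbddb" position by position:
  Position 0: 'c' vs 'b' => differ
  Position 1: 'a' vs 'a' => same
  Position 2: 'a' vs 'c' => differ
  Position 3: 'c' vs 'b' => differ
  Position 4: 'c' vs 'b' => differ
  Position 5: 'b' vs 'd' => differ
  Position 6: 'c' vs 'd' => differ
  Position 7: 'b' vs 'b' => same
Total differences (Hamming distance): 6

6


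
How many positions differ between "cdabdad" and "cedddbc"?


Comparing "cdabdad" and "cedddbc" position by position:
  Position 0: 'c' vs 'c' => same
  Position 1: 'd' vs 'e' => DIFFER
  Position 2: 'a' vs 'd' => DIFFER
  Position 3: 'b' vs 'd' => DIFFER
  Position 4: 'd' vs 'd' => same
  Position 5: 'a' vs 'b' => DIFFER
  Position 6: 'd' vs 'c' => DIFFER
Positions that differ: 5

5


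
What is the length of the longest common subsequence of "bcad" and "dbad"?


LCS of "bcad" and "dbad"
DP table:
           d    b    a    d
      0    0    0    0    0
  b   0    0    1    1    1
  c   0    0    1    1    1
  a   0    0    1    2    2
  d   0    1    1    2    3
LCS length = dp[4][4] = 3

3


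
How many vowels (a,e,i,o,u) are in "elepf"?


Input: elepf
Checking each character:
  'e' at position 0: vowel (running total: 1)
  'l' at position 1: consonant
  'e' at position 2: vowel (running total: 2)
  'p' at position 3: consonant
  'f' at position 4: consonant
Total vowels: 2

2


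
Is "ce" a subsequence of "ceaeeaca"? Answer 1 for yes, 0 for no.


Check if "ce" is a subsequence of "ceaeeaca"
Greedy scan:
  Position 0 ('c'): matches sub[0] = 'c'
  Position 1 ('e'): matches sub[1] = 'e'
  Position 2 ('a'): no match needed
  Position 3 ('e'): no match needed
  Position 4 ('e'): no match needed
  Position 5 ('a'): no match needed
  Position 6 ('c'): no match needed
  Position 7 ('a'): no match needed
All 2 characters matched => is a subsequence

1


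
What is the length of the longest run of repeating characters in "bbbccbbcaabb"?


Input: "bbbccbbcaabb"
Scanning for longest run:
  Position 1 ('b'): continues run of 'b', length=2
  Position 2 ('b'): continues run of 'b', length=3
  Position 3 ('c'): new char, reset run to 1
  Position 4 ('c'): continues run of 'c', length=2
  Position 5 ('b'): new char, reset run to 1
  Position 6 ('b'): continues run of 'b', length=2
  Position 7 ('c'): new char, reset run to 1
  Position 8 ('a'): new char, reset run to 1
  Position 9 ('a'): continues run of 'a', length=2
  Position 10 ('b'): new char, reset run to 1
  Position 11 ('b'): continues run of 'b', length=2
Longest run: 'b' with length 3

3


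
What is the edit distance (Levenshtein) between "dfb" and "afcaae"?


Computing edit distance: "dfb" -> "afcaae"
DP table:
           a    f    c    a    a    e
      0    1    2    3    4    5    6
  d   1    1    2    3    4    5    6
  f   2    2    1    2    3    4    5
  b   3    3    2    2    3    4    5
Edit distance = dp[3][6] = 5

5


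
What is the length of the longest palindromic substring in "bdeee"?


Input: "bdeee"
Checking substrings for palindromes:
  [2:5] "eee" (len 3) => palindrome
  [2:4] "ee" (len 2) => palindrome
  [3:5] "ee" (len 2) => palindrome
Longest palindromic substring: "eee" with length 3

3


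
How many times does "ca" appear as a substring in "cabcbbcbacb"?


Searching for "ca" in "cabcbbcbacb"
Scanning each position:
  Position 0: "ca" => MATCH
  Position 1: "ab" => no
  Position 2: "bc" => no
  Position 3: "cb" => no
  Position 4: "bb" => no
  Position 5: "bc" => no
  Position 6: "cb" => no
  Position 7: "ba" => no
  Position 8: "ac" => no
  Position 9: "cb" => no
Total occurrences: 1

1


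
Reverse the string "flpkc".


Input: flpkc
Reading characters right to left:
  Position 4: 'c'
  Position 3: 'k'
  Position 2: 'p'
  Position 1: 'l'
  Position 0: 'f'
Reversed: ckplf

ckplf


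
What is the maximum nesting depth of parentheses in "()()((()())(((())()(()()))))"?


Input: "()()((()())(((())()(()()))))"
Tracking depth:
  Position 0 '(': depth becomes 1
  Position 1 ')': depth becomes 0
  Position 2 '(': depth becomes 1
  Position 3 ')': depth becomes 0
  Position 4 '(': depth becomes 1
  Position 5 '(': depth becomes 2
  Position 6 '(': depth becomes 3
  Position 7 ')': depth becomes 2
  Position 8 '(': depth becomes 3
  Position 9 ')': depth becomes 2
  Position 10 ')': depth becomes 1
  Position 11 '(': depth becomes 2
  Position 12 '(': depth becomes 3
  Position 13 '(': depth becomes 4
  Position 14 '(': depth becomes 5
  Position 15 ')': depth becomes 4
  Position 16 ')': depth becomes 3
  Position 17 '(': depth becomes 4
  Position 18 ')': depth becomes 3
  Position 19 '(': depth becomes 4
  Position 20 '(': depth becomes 5
  Position 21 ')': depth becomes 4
  Position 22 '(': depth becomes 5
  Position 23 ')': depth becomes 4
  Position 24 ')': depth becomes 3
  Position 25 ')': depth becomes 2
  Position 26 ')': depth becomes 1
  Position 27 ')': depth becomes 0
Maximum depth reached: 5

5


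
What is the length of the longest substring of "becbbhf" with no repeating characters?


Input: "becbbhf"
Sliding window (track last position of each char):
  Position 0 ('b'): window [0,0] length 1 -- new best
  Position 1 ('e'): window [0,1] length 2 -- new best
  Position 2 ('c'): window [0,2] length 3 -- new best
  Position 3 ('b'): repeat (last at 0), move window start to 1
  Position 3 ('b'): window [1,3] length 3
  Position 4 ('b'): repeat (last at 3), move window start to 4
  Position 4 ('b'): window [4,4] length 1
  Position 5 ('h'): window [4,5] length 2
  Position 6 ('f'): window [4,6] length 3
Longest substring with no repeats: "bec" with length 3

3


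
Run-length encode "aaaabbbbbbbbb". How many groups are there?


Input: aaaabbbbbbbbb
Scanning for consecutive runs:
  Group 1: 'a' x 4 (positions 0-3)
  Group 2: 'b' x 9 (positions 4-12)
Total groups: 2

2


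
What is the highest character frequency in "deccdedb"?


Input: deccdedb
Character counts:
  'b': 1
  'c': 2
  'd': 3
  'e': 2
Maximum frequency: 3

3


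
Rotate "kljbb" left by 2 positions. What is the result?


Input: "kljbb", rotate left by 2
First 2 characters: "kl"
Remaining characters: "jbb"
Concatenate remaining + first: "jbb" + "kl" = "jbbkl"

jbbkl


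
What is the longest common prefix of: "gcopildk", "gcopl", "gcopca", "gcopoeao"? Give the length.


Words: gcopildk, gcopl, gcopca, gcopoeao
  Position 0: all 'g' => match
  Position 1: all 'c' => match
  Position 2: all 'o' => match
  Position 3: all 'p' => match
  Position 4: ('i', 'l', 'c', 'o') => mismatch, stop
LCP = "gcop" (length 4)

4


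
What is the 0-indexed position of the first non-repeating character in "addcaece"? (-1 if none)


Input: addcaece
Character frequencies:
  'a': 2
  'c': 2
  'd': 2
  'e': 2
Scanning left to right for freq == 1:
  Position 0 ('a'): freq=2, skip
  Position 1 ('d'): freq=2, skip
  Position 2 ('d'): freq=2, skip
  Position 3 ('c'): freq=2, skip
  Position 4 ('a'): freq=2, skip
  Position 5 ('e'): freq=2, skip
  Position 6 ('c'): freq=2, skip
  Position 7 ('e'): freq=2, skip
  No unique character found => answer = -1

-1


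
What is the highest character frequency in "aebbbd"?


Input: aebbbd
Character counts:
  'a': 1
  'b': 3
  'd': 1
  'e': 1
Maximum frequency: 3

3


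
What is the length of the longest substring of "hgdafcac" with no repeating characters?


Input: "hgdafcac"
Sliding window (track last position of each char):
  Position 0 ('h'): window [0,0] length 1 -- new best
  Position 1 ('g'): window [0,1] length 2 -- new best
  Position 2 ('d'): window [0,2] length 3 -- new best
  Position 3 ('a'): window [0,3] length 4 -- new best
  Position 4 ('f'): window [0,4] length 5 -- new best
  Position 5 ('c'): window [0,5] length 6 -- new best
  Position 6 ('a'): repeat (last at 3), move window start to 4
  Position 6 ('a'): window [4,6] length 3
  Position 7 ('c'): repeat (last at 5), move window start to 6
  Position 7 ('c'): window [6,7] length 2
Longest substring with no repeats: "hgdafc" with length 6

6


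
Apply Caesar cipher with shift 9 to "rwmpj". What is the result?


Caesar cipher: shift "rwmpj" by 9
  'r' (pos 17) + 9 = pos 0 = 'a'
  'w' (pos 22) + 9 = pos 5 = 'f'
  'm' (pos 12) + 9 = pos 21 = 'v'
  'p' (pos 15) + 9 = pos 24 = 'y'
  'j' (pos 9) + 9 = pos 18 = 's'
Result: afvys

afvys


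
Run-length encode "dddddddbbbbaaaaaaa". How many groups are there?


Input: dddddddbbbbaaaaaaa
Scanning for consecutive runs:
  Group 1: 'd' x 7 (positions 0-6)
  Group 2: 'b' x 4 (positions 7-10)
  Group 3: 'a' x 7 (positions 11-17)
Total groups: 3

3


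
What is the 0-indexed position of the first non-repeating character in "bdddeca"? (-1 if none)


Input: bdddeca
Character frequencies:
  'a': 1
  'b': 1
  'c': 1
  'd': 3
  'e': 1
Scanning left to right for freq == 1:
  Position 0 ('b'): unique! => answer = 0

0


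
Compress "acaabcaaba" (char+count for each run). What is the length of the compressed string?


Input: acaabcaaba
Runs:
  'a' x 1 => "a1"
  'c' x 1 => "c1"
  'a' x 2 => "a2"
  'b' x 1 => "b1"
  'c' x 1 => "c1"
  'a' x 2 => "a2"
  'b' x 1 => "b1"
  'a' x 1 => "a1"
Compressed: "a1c1a2b1c1a2b1a1"
Compressed length: 16

16


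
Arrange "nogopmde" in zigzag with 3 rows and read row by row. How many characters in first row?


Zigzag "nogopmde" into 3 rows:
Placing characters:
  'n' => row 0
  'o' => row 1
  'g' => row 2
  'o' => row 1
  'p' => row 0
  'm' => row 1
  'd' => row 2
  'e' => row 1
Rows:
  Row 0: "np"
  Row 1: "oome"
  Row 2: "gd"
First row length: 2

2


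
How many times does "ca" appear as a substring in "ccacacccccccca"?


Searching for "ca" in "ccacacccccccca"
Scanning each position:
  Position 0: "cc" => no
  Position 1: "ca" => MATCH
  Position 2: "ac" => no
  Position 3: "ca" => MATCH
  Position 4: "ac" => no
  Position 5: "cc" => no
  Position 6: "cc" => no
  Position 7: "cc" => no
  Position 8: "cc" => no
  Position 9: "cc" => no
  Position 10: "cc" => no
  Position 11: "cc" => no
  Position 12: "ca" => MATCH
Total occurrences: 3

3


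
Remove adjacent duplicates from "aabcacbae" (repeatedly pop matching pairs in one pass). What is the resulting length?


Input: aabcacbae
Stack-based adjacent duplicate removal:
  Read 'a': push. Stack: a
  Read 'a': matches stack top 'a' => pop. Stack: (empty)
  Read 'b': push. Stack: b
  Read 'c': push. Stack: bc
  Read 'a': push. Stack: bca
  Read 'c': push. Stack: bcac
  Read 'b': push. Stack: bcacb
  Read 'a': push. Stack: bcacba
  Read 'e': push. Stack: bcacbae
Final stack: "bcacbae" (length 7)

7


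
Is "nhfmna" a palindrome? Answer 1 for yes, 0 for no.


Input: nhfmna
Reversed: anmfhn
  Compare pos 0 ('n') with pos 5 ('a'): MISMATCH
  Compare pos 1 ('h') with pos 4 ('n'): MISMATCH
  Compare pos 2 ('f') with pos 3 ('m'): MISMATCH
Result: not a palindrome

0


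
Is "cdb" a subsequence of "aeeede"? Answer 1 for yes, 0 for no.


Check if "cdb" is a subsequence of "aeeede"
Greedy scan:
  Position 0 ('a'): no match needed
  Position 1 ('e'): no match needed
  Position 2 ('e'): no match needed
  Position 3 ('e'): no match needed
  Position 4 ('d'): no match needed
  Position 5 ('e'): no match needed
Only matched 0/3 characters => not a subsequence

0


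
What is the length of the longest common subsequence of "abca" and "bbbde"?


LCS of "abca" and "bbbde"
DP table:
           b    b    b    d    e
      0    0    0    0    0    0
  a   0    0    0    0    0    0
  b   0    1    1    1    1    1
  c   0    1    1    1    1    1
  a   0    1    1    1    1    1
LCS length = dp[4][5] = 1

1


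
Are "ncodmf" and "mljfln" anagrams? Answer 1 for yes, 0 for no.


Strings: "ncodmf", "mljfln"
Sorted first:  cdfmno
Sorted second: fjllmn
Differ at position 0: 'c' vs 'f' => not anagrams

0


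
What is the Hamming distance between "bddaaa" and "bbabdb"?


Comparing "bddaaa" and "bbabdb" position by position:
  Position 0: 'b' vs 'b' => same
  Position 1: 'd' vs 'b' => differ
  Position 2: 'd' vs 'a' => differ
  Position 3: 'a' vs 'b' => differ
  Position 4: 'a' vs 'd' => differ
  Position 5: 'a' vs 'b' => differ
Total differences (Hamming distance): 5

5


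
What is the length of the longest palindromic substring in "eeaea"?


Input: "eeaea"
Checking substrings for palindromes:
  [1:4] "eae" (len 3) => palindrome
  [2:5] "aea" (len 3) => palindrome
  [0:2] "ee" (len 2) => palindrome
Longest palindromic substring: "eae" with length 3

3


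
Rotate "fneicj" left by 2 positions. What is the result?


Input: "fneicj", rotate left by 2
First 2 characters: "fn"
Remaining characters: "eicj"
Concatenate remaining + first: "eicj" + "fn" = "eicjfn"

eicjfn


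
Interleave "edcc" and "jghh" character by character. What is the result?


Interleaving "edcc" and "jghh":
  Position 0: 'e' from first, 'j' from second => "ej"
  Position 1: 'd' from first, 'g' from second => "dg"
  Position 2: 'c' from first, 'h' from second => "ch"
  Position 3: 'c' from first, 'h' from second => "ch"
Result: ejdgchch

ejdgchch


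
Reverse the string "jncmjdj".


Input: jncmjdj
Reading characters right to left:
  Position 6: 'j'
  Position 5: 'd'
  Position 4: 'j'
  Position 3: 'm'
  Position 2: 'c'
  Position 1: 'n'
  Position 0: 'j'
Reversed: jdjmcnj

jdjmcnj


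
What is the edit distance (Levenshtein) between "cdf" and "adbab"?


Computing edit distance: "cdf" -> "adbab"
DP table:
           a    d    b    a    b
      0    1    2    3    4    5
  c   1    1    2    3    4    5
  d   2    2    1    2    3    4
  f   3    3    2    2    3    4
Edit distance = dp[3][5] = 4

4


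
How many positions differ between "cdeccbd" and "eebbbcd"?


Comparing "cdeccbd" and "eebbbcd" position by position:
  Position 0: 'c' vs 'e' => DIFFER
  Position 1: 'd' vs 'e' => DIFFER
  Position 2: 'e' vs 'b' => DIFFER
  Position 3: 'c' vs 'b' => DIFFER
  Position 4: 'c' vs 'b' => DIFFER
  Position 5: 'b' vs 'c' => DIFFER
  Position 6: 'd' vs 'd' => same
Positions that differ: 6

6


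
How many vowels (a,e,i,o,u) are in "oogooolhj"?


Input: oogooolhj
Checking each character:
  'o' at position 0: vowel (running total: 1)
  'o' at position 1: vowel (running total: 2)
  'g' at position 2: consonant
  'o' at position 3: vowel (running total: 3)
  'o' at position 4: vowel (running total: 4)
  'o' at position 5: vowel (running total: 5)
  'l' at position 6: consonant
  'h' at position 7: consonant
  'j' at position 8: consonant
Total vowels: 5

5


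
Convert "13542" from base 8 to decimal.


Input: "13542" in base 8
Positional expansion:
  Digit '1' (value 1) x 8^4 = 4096
  Digit '3' (value 3) x 8^3 = 1536
  Digit '5' (value 5) x 8^2 = 320
  Digit '4' (value 4) x 8^1 = 32
  Digit '2' (value 2) x 8^0 = 2
Sum = 5986

5986


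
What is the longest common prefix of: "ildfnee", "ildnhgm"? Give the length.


Words: ildfnee, ildnhgm
  Position 0: all 'i' => match
  Position 1: all 'l' => match
  Position 2: all 'd' => match
  Position 3: ('f', 'n') => mismatch, stop
LCP = "ild" (length 3)

3


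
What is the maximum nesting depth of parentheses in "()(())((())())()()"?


Input: "()(())((())())()()"
Tracking depth:
  Position 0 '(': depth becomes 1
  Position 1 ')': depth becomes 0
  Position 2 '(': depth becomes 1
  Position 3 '(': depth becomes 2
  Position 4 ')': depth becomes 1
  Position 5 ')': depth becomes 0
  Position 6 '(': depth becomes 1
  Position 7 '(': depth becomes 2
  Position 8 '(': depth becomes 3
  Position 9 ')': depth becomes 2
  Position 10 ')': depth becomes 1
  Position 11 '(': depth becomes 2
  Position 12 ')': depth becomes 1
  Position 13 ')': depth becomes 0
  Position 14 '(': depth becomes 1
  Position 15 ')': depth becomes 0
  Position 16 '(': depth becomes 1
  Position 17 ')': depth becomes 0
Maximum depth reached: 3

3


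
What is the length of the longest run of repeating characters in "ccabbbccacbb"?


Input: "ccabbbccacbb"
Scanning for longest run:
  Position 1 ('c'): continues run of 'c', length=2
  Position 2 ('a'): new char, reset run to 1
  Position 3 ('b'): new char, reset run to 1
  Position 4 ('b'): continues run of 'b', length=2
  Position 5 ('b'): continues run of 'b', length=3
  Position 6 ('c'): new char, reset run to 1
  Position 7 ('c'): continues run of 'c', length=2
  Position 8 ('a'): new char, reset run to 1
  Position 9 ('c'): new char, reset run to 1
  Position 10 ('b'): new char, reset run to 1
  Position 11 ('b'): continues run of 'b', length=2
Longest run: 'b' with length 3

3


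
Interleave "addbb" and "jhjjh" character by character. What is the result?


Interleaving "addbb" and "jhjjh":
  Position 0: 'a' from first, 'j' from second => "aj"
  Position 1: 'd' from first, 'h' from second => "dh"
  Position 2: 'd' from first, 'j' from second => "dj"
  Position 3: 'b' from first, 'j' from second => "bj"
  Position 4: 'b' from first, 'h' from second => "bh"
Result: ajdhdjbjbh

ajdhdjbjbh


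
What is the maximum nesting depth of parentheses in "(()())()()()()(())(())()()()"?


Input: "(()())()()()()(())(())()()()"
Tracking depth:
  Position 0 '(': depth becomes 1
  Position 1 '(': depth becomes 2
  Position 2 ')': depth becomes 1
  Position 3 '(': depth becomes 2
  Position 4 ')': depth becomes 1
  Position 5 ')': depth becomes 0
  Position 6 '(': depth becomes 1
  Position 7 ')': depth becomes 0
  Position 8 '(': depth becomes 1
  Position 9 ')': depth becomes 0
  Position 10 '(': depth becomes 1
  Position 11 ')': depth becomes 0
  Position 12 '(': depth becomes 1
  Position 13 ')': depth becomes 0
  Position 14 '(': depth becomes 1
  Position 15 '(': depth becomes 2
  Position 16 ')': depth becomes 1
  Position 17 ')': depth becomes 0
  Position 18 '(': depth becomes 1
  Position 19 '(': depth becomes 2
  Position 20 ')': depth becomes 1
  Position 21 ')': depth becomes 0
  Position 22 '(': depth becomes 1
  Position 23 ')': depth becomes 0
  Position 24 '(': depth becomes 1
  Position 25 ')': depth becomes 0
  Position 26 '(': depth becomes 1
  Position 27 ')': depth becomes 0
Maximum depth reached: 2

2


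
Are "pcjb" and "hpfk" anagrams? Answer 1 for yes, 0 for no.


Strings: "pcjb", "hpfk"
Sorted first:  bcjp
Sorted second: fhkp
Differ at position 0: 'b' vs 'f' => not anagrams

0


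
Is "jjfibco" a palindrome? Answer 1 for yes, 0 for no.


Input: jjfibco
Reversed: ocbifjj
  Compare pos 0 ('j') with pos 6 ('o'): MISMATCH
  Compare pos 1 ('j') with pos 5 ('c'): MISMATCH
  Compare pos 2 ('f') with pos 4 ('b'): MISMATCH
Result: not a palindrome

0


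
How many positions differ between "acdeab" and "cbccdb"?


Comparing "acdeab" and "cbccdb" position by position:
  Position 0: 'a' vs 'c' => DIFFER
  Position 1: 'c' vs 'b' => DIFFER
  Position 2: 'd' vs 'c' => DIFFER
  Position 3: 'e' vs 'c' => DIFFER
  Position 4: 'a' vs 'd' => DIFFER
  Position 5: 'b' vs 'b' => same
Positions that differ: 5

5


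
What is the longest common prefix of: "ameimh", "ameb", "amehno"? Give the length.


Words: ameimh, ameb, amehno
  Position 0: all 'a' => match
  Position 1: all 'm' => match
  Position 2: all 'e' => match
  Position 3: ('i', 'b', 'h') => mismatch, stop
LCP = "ame" (length 3)

3


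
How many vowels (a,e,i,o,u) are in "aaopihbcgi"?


Input: aaopihbcgi
Checking each character:
  'a' at position 0: vowel (running total: 1)
  'a' at position 1: vowel (running total: 2)
  'o' at position 2: vowel (running total: 3)
  'p' at position 3: consonant
  'i' at position 4: vowel (running total: 4)
  'h' at position 5: consonant
  'b' at position 6: consonant
  'c' at position 7: consonant
  'g' at position 8: consonant
  'i' at position 9: vowel (running total: 5)
Total vowels: 5

5


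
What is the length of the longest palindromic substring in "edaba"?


Input: "edaba"
Checking substrings for palindromes:
  [2:5] "aba" (len 3) => palindrome
Longest palindromic substring: "aba" with length 3

3


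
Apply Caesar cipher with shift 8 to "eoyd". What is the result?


Caesar cipher: shift "eoyd" by 8
  'e' (pos 4) + 8 = pos 12 = 'm'
  'o' (pos 14) + 8 = pos 22 = 'w'
  'y' (pos 24) + 8 = pos 6 = 'g'
  'd' (pos 3) + 8 = pos 11 = 'l'
Result: mwgl

mwgl


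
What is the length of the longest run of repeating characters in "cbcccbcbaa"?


Input: "cbcccbcbaa"
Scanning for longest run:
  Position 1 ('b'): new char, reset run to 1
  Position 2 ('c'): new char, reset run to 1
  Position 3 ('c'): continues run of 'c', length=2
  Position 4 ('c'): continues run of 'c', length=3
  Position 5 ('b'): new char, reset run to 1
  Position 6 ('c'): new char, reset run to 1
  Position 7 ('b'): new char, reset run to 1
  Position 8 ('a'): new char, reset run to 1
  Position 9 ('a'): continues run of 'a', length=2
Longest run: 'c' with length 3

3


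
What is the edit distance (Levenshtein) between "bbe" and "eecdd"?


Computing edit distance: "bbe" -> "eecdd"
DP table:
           e    e    c    d    d
      0    1    2    3    4    5
  b   1    1    2    3    4    5
  b   2    2    2    3    4    5
  e   3    2    2    3    4    5
Edit distance = dp[3][5] = 5

5


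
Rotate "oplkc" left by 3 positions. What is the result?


Input: "oplkc", rotate left by 3
First 3 characters: "opl"
Remaining characters: "kc"
Concatenate remaining + first: "kc" + "opl" = "kcopl"

kcopl


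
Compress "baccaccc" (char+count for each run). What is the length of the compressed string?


Input: baccaccc
Runs:
  'b' x 1 => "b1"
  'a' x 1 => "a1"
  'c' x 2 => "c2"
  'a' x 1 => "a1"
  'c' x 3 => "c3"
Compressed: "b1a1c2a1c3"
Compressed length: 10

10


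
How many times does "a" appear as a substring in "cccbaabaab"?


Searching for "a" in "cccbaabaab"
Scanning each position:
  Position 0: "c" => no
  Position 1: "c" => no
  Position 2: "c" => no
  Position 3: "b" => no
  Position 4: "a" => MATCH
  Position 5: "a" => MATCH
  Position 6: "b" => no
  Position 7: "a" => MATCH
  Position 8: "a" => MATCH
  Position 9: "b" => no
Total occurrences: 4

4


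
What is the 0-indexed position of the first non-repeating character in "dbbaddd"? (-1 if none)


Input: dbbaddd
Character frequencies:
  'a': 1
  'b': 2
  'd': 4
Scanning left to right for freq == 1:
  Position 0 ('d'): freq=4, skip
  Position 1 ('b'): freq=2, skip
  Position 2 ('b'): freq=2, skip
  Position 3 ('a'): unique! => answer = 3

3


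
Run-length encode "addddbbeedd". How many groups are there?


Input: addddbbeedd
Scanning for consecutive runs:
  Group 1: 'a' x 1 (positions 0-0)
  Group 2: 'd' x 4 (positions 1-4)
  Group 3: 'b' x 2 (positions 5-6)
  Group 4: 'e' x 2 (positions 7-8)
  Group 5: 'd' x 2 (positions 9-10)
Total groups: 5

5


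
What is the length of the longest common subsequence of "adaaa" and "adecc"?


LCS of "adaaa" and "adecc"
DP table:
           a    d    e    c    c
      0    0    0    0    0    0
  a   0    1    1    1    1    1
  d   0    1    2    2    2    2
  a   0    1    2    2    2    2
  a   0    1    2    2    2    2
  a   0    1    2    2    2    2
LCS length = dp[5][5] = 2

2


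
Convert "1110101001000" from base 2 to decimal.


Input: "1110101001000" in base 2
Positional expansion:
  Digit '1' (value 1) x 2^12 = 4096
  Digit '1' (value 1) x 2^11 = 2048
  Digit '1' (value 1) x 2^10 = 1024
  Digit '0' (value 0) x 2^9 = 0
  Digit '1' (value 1) x 2^8 = 256
  Digit '0' (value 0) x 2^7 = 0
  Digit '1' (value 1) x 2^6 = 64
  Digit '0' (value 0) x 2^5 = 0
  Digit '0' (value 0) x 2^4 = 0
  Digit '1' (value 1) x 2^3 = 8
  Digit '0' (value 0) x 2^2 = 0
  Digit '0' (value 0) x 2^1 = 0
  Digit '0' (value 0) x 2^0 = 0
Sum = 7496

7496


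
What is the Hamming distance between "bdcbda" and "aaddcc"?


Comparing "bdcbda" and "aaddcc" position by position:
  Position 0: 'b' vs 'a' => differ
  Position 1: 'd' vs 'a' => differ
  Position 2: 'c' vs 'd' => differ
  Position 3: 'b' vs 'd' => differ
  Position 4: 'd' vs 'c' => differ
  Position 5: 'a' vs 'c' => differ
Total differences (Hamming distance): 6

6


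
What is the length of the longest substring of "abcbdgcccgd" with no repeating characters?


Input: "abcbdgcccgd"
Sliding window (track last position of each char):
  Position 0 ('a'): window [0,0] length 1 -- new best
  Position 1 ('b'): window [0,1] length 2 -- new best
  Position 2 ('c'): window [0,2] length 3 -- new best
  Position 3 ('b'): repeat (last at 1), move window start to 2
  Position 3 ('b'): window [2,3] length 2
  Position 4 ('d'): window [2,4] length 3
  Position 5 ('g'): window [2,5] length 4 -- new best
  Position 6 ('c'): repeat (last at 2), move window start to 3
  Position 6 ('c'): window [3,6] length 4
  Position 7 ('c'): repeat (last at 6), move window start to 7
  Position 7 ('c'): window [7,7] length 1
  Position 8 ('c'): repeat (last at 7), move window start to 8
  Position 8 ('c'): window [8,8] length 1
  Position 9 ('g'): window [8,9] length 2
  Position 10 ('d'): window [8,10] length 3
Longest substring with no repeats: "cbdg" with length 4

4


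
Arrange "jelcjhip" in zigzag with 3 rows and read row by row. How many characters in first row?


Zigzag "jelcjhip" into 3 rows:
Placing characters:
  'j' => row 0
  'e' => row 1
  'l' => row 2
  'c' => row 1
  'j' => row 0
  'h' => row 1
  'i' => row 2
  'p' => row 1
Rows:
  Row 0: "jj"
  Row 1: "echp"
  Row 2: "li"
First row length: 2

2


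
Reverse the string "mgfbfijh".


Input: mgfbfijh
Reading characters right to left:
  Position 7: 'h'
  Position 6: 'j'
  Position 5: 'i'
  Position 4: 'f'
  Position 3: 'b'
  Position 2: 'f'
  Position 1: 'g'
  Position 0: 'm'
Reversed: hjifbfgm

hjifbfgm


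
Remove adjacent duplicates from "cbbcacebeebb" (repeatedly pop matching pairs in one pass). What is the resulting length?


Input: cbbcacebeebb
Stack-based adjacent duplicate removal:
  Read 'c': push. Stack: c
  Read 'b': push. Stack: cb
  Read 'b': matches stack top 'b' => pop. Stack: c
  Read 'c': matches stack top 'c' => pop. Stack: (empty)
  Read 'a': push. Stack: a
  Read 'c': push. Stack: ac
  Read 'e': push. Stack: ace
  Read 'b': push. Stack: aceb
  Read 'e': push. Stack: acebe
  Read 'e': matches stack top 'e' => pop. Stack: aceb
  Read 'b': matches stack top 'b' => pop. Stack: ace
  Read 'b': push. Stack: aceb
Final stack: "aceb" (length 4)

4


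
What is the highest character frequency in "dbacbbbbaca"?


Input: dbacbbbbaca
Character counts:
  'a': 3
  'b': 5
  'c': 2
  'd': 1
Maximum frequency: 5

5


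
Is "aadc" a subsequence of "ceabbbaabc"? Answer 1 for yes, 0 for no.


Check if "aadc" is a subsequence of "ceabbbaabc"
Greedy scan:
  Position 0 ('c'): no match needed
  Position 1 ('e'): no match needed
  Position 2 ('a'): matches sub[0] = 'a'
  Position 3 ('b'): no match needed
  Position 4 ('b'): no match needed
  Position 5 ('b'): no match needed
  Position 6 ('a'): matches sub[1] = 'a'
  Position 7 ('a'): no match needed
  Position 8 ('b'): no match needed
  Position 9 ('c'): no match needed
Only matched 2/4 characters => not a subsequence

0


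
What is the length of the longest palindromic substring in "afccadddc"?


Input: "afccadddc"
Checking substrings for palindromes:
  [5:8] "ddd" (len 3) => palindrome
  [2:4] "cc" (len 2) => palindrome
  [5:7] "dd" (len 2) => palindrome
  [6:8] "dd" (len 2) => palindrome
Longest palindromic substring: "ddd" with length 3

3
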